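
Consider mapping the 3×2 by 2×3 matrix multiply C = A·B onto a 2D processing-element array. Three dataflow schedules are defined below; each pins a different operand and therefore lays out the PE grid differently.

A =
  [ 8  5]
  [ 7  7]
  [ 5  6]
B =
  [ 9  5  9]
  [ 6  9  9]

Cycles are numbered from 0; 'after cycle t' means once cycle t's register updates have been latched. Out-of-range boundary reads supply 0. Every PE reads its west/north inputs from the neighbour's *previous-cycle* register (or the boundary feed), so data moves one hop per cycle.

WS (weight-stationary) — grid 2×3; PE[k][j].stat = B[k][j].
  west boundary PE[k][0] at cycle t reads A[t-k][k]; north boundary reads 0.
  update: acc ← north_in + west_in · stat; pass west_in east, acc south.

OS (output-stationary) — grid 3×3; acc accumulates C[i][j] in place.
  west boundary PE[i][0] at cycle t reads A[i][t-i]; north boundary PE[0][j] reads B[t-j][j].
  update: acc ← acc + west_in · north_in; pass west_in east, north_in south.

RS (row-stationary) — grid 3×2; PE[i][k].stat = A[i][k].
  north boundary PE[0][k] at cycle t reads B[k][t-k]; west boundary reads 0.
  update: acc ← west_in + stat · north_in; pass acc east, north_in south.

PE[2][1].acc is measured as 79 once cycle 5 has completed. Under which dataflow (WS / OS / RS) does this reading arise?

— WS: 2×3 array has no PE[2][1].
— OS: 3×3; PE[2][1] trace:
  after 0 — PE[2][1] acc=0, pass-E 0, pass-S 0
  after 1 — PE[2][1] acc=0, pass-E 0, pass-S 0
  after 2 — PE[2][1] acc=0, pass-E 0, pass-S 0
  after 3 — PE[2][1] acc=25, pass-E 5, pass-S 5
  after 4 — PE[2][1] acc=79, pass-E 6, pass-S 9
  after 5 — PE[2][1] acc=79, pass-E 0, pass-S 0
— RS: 3×2; PE[2][1] trace:
  after 0 — PE[2][1] acc=0, pass-E 0, pass-S 0
  after 1 — PE[2][1] acc=0, pass-E 0, pass-S 0
  after 2 — PE[2][1] acc=0, pass-E 0, pass-S 0
  after 3 — PE[2][1] acc=81, pass-E 81, pass-S 6
  after 4 — PE[2][1] acc=79, pass-E 79, pass-S 9
  after 5 — PE[2][1] acc=99, pass-E 99, pass-S 9

dataflow = OS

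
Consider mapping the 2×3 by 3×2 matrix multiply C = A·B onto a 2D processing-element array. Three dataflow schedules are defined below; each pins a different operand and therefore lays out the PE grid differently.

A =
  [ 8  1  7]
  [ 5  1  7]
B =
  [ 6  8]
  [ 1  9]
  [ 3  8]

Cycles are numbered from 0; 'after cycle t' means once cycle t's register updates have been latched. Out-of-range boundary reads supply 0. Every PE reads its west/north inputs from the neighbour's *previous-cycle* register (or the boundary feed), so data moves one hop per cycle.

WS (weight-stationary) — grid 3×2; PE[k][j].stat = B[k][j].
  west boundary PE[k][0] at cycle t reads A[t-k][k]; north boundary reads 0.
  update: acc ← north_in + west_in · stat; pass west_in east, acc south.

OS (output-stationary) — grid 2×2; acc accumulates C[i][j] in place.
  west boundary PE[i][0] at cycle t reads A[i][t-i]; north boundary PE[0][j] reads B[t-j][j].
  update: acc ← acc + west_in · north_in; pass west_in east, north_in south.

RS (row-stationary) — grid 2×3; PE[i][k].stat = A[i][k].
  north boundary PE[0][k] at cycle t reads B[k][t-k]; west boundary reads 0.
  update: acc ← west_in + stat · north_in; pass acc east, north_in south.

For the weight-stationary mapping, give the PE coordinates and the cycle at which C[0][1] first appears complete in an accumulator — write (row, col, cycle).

(row, col, cycle) = (2, 1, 3)

Under WS, C[0][1] lands at PE[2][1]:
  c0 r2c1: 0 / 0 / 0
  c1 r2c1: 0 / 0 / 0
  c2 r2c1: 0 / 0 / 0
  c3 r2c1: 129 / 7 / 129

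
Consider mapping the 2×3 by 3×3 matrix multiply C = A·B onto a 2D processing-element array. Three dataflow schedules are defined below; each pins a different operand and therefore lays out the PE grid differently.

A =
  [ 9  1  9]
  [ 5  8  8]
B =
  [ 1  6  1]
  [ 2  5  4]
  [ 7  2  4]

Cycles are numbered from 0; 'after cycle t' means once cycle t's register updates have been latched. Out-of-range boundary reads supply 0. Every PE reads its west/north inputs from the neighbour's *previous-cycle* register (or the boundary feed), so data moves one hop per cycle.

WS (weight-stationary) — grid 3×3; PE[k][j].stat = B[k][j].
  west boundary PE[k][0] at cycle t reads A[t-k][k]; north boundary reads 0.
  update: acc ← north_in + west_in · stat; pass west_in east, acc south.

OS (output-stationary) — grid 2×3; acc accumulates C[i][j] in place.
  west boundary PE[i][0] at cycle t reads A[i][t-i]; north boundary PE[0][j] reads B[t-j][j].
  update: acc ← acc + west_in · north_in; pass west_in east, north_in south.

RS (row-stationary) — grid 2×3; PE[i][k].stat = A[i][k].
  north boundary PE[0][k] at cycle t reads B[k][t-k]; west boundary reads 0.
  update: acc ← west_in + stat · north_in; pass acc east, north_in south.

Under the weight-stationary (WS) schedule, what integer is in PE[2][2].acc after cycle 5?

PE[2][2].acc = 69

WS 3×3: PE[2][2] cycle-by-cycle (with neighbour feeds):
  t=0 PE[1][2]: acc=0 h=0 v=0
  t=0 PE[2][1]: acc=0 h=0 v=0
  t=0 PE[2][2]: acc=0 h=0 v=0
  t=1 PE[1][2]: acc=0 h=0 v=0
  t=1 PE[2][1]: acc=0 h=0 v=0
  t=1 PE[2][2]: acc=0 h=0 v=0
  t=2 PE[1][2]: acc=0 h=0 v=0
  t=2 PE[2][1]: acc=0 h=0 v=0
  t=2 PE[2][2]: acc=0 h=0 v=0
  t=3 PE[1][2]: acc=13 h=1 v=13
  t=3 PE[2][1]: acc=77 h=9 v=77
  t=3 PE[2][2]: acc=0 h=0 v=0
  t=4 PE[1][2]: acc=37 h=8 v=37
  t=4 PE[2][1]: acc=86 h=8 v=86
  t=4 PE[2][2]: acc=49 h=9 v=49
  t=5 PE[1][2]: acc=0 h=0 v=0
  t=5 PE[2][1]: acc=0 h=0 v=0
  t=5 PE[2][2]: acc=69 h=8 v=69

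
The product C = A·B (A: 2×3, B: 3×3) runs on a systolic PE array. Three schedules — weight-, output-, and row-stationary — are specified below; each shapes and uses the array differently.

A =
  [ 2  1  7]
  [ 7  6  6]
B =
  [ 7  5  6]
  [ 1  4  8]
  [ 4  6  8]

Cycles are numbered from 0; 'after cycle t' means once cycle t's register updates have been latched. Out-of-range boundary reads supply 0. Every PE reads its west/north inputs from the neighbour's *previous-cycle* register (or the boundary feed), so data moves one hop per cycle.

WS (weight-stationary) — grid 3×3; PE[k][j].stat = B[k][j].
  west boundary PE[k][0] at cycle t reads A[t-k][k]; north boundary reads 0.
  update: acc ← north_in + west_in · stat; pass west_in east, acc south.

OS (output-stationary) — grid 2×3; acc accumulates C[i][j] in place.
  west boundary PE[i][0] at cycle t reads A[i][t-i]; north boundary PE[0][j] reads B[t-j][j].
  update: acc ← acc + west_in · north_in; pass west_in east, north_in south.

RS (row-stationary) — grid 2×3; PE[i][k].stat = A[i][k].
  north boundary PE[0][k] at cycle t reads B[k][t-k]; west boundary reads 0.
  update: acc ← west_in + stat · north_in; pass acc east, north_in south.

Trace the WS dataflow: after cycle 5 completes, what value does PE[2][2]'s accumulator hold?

Tracing WS — 3×3 array, target PE[2][2]:
  after 0 — PE[1][2] acc=0, pass-E 0, pass-S 0
  after 0 — PE[2][1] acc=0, pass-E 0, pass-S 0
  after 0 — PE[2][2] acc=0, pass-E 0, pass-S 0
  after 1 — PE[1][2] acc=0, pass-E 0, pass-S 0
  after 1 — PE[2][1] acc=0, pass-E 0, pass-S 0
  after 1 — PE[2][2] acc=0, pass-E 0, pass-S 0
  after 2 — PE[1][2] acc=0, pass-E 0, pass-S 0
  after 2 — PE[2][1] acc=0, pass-E 0, pass-S 0
  after 2 — PE[2][2] acc=0, pass-E 0, pass-S 0
  after 3 — PE[1][2] acc=20, pass-E 1, pass-S 20
  after 3 — PE[2][1] acc=56, pass-E 7, pass-S 56
  after 3 — PE[2][2] acc=0, pass-E 0, pass-S 0
  after 4 — PE[1][2] acc=90, pass-E 6, pass-S 90
  after 4 — PE[2][1] acc=95, pass-E 6, pass-S 95
  after 4 — PE[2][2] acc=76, pass-E 7, pass-S 76
  after 5 — PE[1][2] acc=0, pass-E 0, pass-S 0
  after 5 — PE[2][1] acc=0, pass-E 0, pass-S 0
  after 5 — PE[2][2] acc=138, pass-E 6, pass-S 138

PE[2][2].acc = 138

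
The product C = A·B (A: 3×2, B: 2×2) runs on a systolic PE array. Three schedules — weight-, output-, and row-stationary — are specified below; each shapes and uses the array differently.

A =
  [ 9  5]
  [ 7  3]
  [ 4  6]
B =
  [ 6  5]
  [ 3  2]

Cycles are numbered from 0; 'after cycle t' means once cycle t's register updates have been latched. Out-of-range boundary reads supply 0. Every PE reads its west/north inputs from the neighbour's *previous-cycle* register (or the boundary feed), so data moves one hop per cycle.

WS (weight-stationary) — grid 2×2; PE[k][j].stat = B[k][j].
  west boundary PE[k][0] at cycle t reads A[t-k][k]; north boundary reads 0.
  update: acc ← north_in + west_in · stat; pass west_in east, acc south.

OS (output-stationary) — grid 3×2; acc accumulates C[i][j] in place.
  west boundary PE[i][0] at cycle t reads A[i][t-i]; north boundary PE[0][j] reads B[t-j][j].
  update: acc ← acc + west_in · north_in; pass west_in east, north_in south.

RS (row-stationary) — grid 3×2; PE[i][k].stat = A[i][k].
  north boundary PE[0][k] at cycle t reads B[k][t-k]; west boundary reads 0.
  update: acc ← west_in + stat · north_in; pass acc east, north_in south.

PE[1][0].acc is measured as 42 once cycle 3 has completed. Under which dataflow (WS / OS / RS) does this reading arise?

WS (2×2 grid), PE[1][0]:
  after 0 — PE[1][0] acc=0, pass-E 0, pass-S 0
  after 1 — PE[1][0] acc=69, pass-E 5, pass-S 69
  after 2 — PE[1][0] acc=51, pass-E 3, pass-S 51
  after 3 — PE[1][0] acc=42, pass-E 6, pass-S 42
OS (3×2 grid), PE[1][0]:
  after 0 — PE[1][0] acc=0, pass-E 0, pass-S 0
  after 1 — PE[1][0] acc=42, pass-E 7, pass-S 6
  after 2 — PE[1][0] acc=51, pass-E 3, pass-S 3
  after 3 — PE[1][0] acc=51, pass-E 0, pass-S 0
RS (3×2 grid), PE[1][0]:
  after 0 — PE[1][0] acc=0, pass-E 0, pass-S 0
  after 1 — PE[1][0] acc=42, pass-E 42, pass-S 6
  after 2 — PE[1][0] acc=35, pass-E 35, pass-S 5
  after 3 — PE[1][0] acc=0, pass-E 0, pass-S 0

dataflow = WS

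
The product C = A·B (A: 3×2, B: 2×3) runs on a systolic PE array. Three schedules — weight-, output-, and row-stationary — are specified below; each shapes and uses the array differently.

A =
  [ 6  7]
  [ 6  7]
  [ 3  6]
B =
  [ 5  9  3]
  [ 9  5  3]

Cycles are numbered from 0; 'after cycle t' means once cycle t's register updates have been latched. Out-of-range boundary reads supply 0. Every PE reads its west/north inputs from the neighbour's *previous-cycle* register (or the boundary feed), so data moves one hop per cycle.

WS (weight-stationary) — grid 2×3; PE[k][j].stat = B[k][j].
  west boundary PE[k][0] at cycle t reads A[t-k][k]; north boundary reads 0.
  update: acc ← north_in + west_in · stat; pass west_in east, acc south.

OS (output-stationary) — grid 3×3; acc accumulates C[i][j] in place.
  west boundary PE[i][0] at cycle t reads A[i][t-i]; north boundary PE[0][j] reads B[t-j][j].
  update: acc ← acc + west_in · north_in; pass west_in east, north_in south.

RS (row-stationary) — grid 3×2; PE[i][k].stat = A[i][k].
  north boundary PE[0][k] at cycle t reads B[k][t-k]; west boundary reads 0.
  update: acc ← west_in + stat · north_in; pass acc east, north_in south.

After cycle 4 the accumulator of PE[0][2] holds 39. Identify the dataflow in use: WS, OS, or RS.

Under WS (2×3), PE[0][2]:
  t=0 PE[0][2]: acc=0 h=0 v=0
  t=1 PE[0][2]: acc=0 h=0 v=0
  t=2 PE[0][2]: acc=18 h=6 v=18
  t=3 PE[0][2]: acc=18 h=6 v=18
  t=4 PE[0][2]: acc=9 h=3 v=9
Under OS (3×3), PE[0][2]:
  t=0 PE[0][2]: acc=0 h=0 v=0
  t=1 PE[0][2]: acc=0 h=0 v=0
  t=2 PE[0][2]: acc=18 h=6 v=3
  t=3 PE[0][2]: acc=39 h=7 v=3
  t=4 PE[0][2]: acc=39 h=0 v=0
— RS: 3×2 array has no PE[0][2].

dataflow = OS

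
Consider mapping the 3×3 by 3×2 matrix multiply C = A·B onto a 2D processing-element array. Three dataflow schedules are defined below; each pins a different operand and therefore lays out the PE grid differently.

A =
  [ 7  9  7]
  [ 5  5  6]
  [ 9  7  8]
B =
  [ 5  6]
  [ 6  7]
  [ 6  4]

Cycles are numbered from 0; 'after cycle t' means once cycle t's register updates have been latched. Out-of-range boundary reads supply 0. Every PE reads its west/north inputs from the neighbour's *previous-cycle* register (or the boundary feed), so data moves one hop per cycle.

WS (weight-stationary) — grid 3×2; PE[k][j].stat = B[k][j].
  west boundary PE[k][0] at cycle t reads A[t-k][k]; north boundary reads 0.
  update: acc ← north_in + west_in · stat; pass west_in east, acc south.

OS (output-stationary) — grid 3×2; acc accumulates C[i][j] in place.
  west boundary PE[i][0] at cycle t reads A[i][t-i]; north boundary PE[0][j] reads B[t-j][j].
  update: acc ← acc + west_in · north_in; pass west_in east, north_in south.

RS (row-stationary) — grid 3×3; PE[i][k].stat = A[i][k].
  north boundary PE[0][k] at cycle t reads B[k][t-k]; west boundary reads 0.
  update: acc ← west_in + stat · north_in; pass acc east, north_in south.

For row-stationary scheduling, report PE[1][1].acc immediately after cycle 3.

PE[1][1].acc = 65

RS on a 3×3 grid — tracing PE[1][1] and its feeders:
  [0] (0,1) acc=0 (h:0 v:0)
  [0] (1,0) acc=0 (h:0 v:0)
  [0] (1,1) acc=0 (h:0 v:0)
  [1] (0,1) acc=89 (h:89 v:6)
  [1] (1,0) acc=25 (h:25 v:5)
  [1] (1,1) acc=0 (h:0 v:0)
  [2] (0,1) acc=105 (h:105 v:7)
  [2] (1,0) acc=30 (h:30 v:6)
  [2] (1,1) acc=55 (h:55 v:6)
  [3] (0,1) acc=0 (h:0 v:0)
  [3] (1,0) acc=0 (h:0 v:0)
  [3] (1,1) acc=65 (h:65 v:7)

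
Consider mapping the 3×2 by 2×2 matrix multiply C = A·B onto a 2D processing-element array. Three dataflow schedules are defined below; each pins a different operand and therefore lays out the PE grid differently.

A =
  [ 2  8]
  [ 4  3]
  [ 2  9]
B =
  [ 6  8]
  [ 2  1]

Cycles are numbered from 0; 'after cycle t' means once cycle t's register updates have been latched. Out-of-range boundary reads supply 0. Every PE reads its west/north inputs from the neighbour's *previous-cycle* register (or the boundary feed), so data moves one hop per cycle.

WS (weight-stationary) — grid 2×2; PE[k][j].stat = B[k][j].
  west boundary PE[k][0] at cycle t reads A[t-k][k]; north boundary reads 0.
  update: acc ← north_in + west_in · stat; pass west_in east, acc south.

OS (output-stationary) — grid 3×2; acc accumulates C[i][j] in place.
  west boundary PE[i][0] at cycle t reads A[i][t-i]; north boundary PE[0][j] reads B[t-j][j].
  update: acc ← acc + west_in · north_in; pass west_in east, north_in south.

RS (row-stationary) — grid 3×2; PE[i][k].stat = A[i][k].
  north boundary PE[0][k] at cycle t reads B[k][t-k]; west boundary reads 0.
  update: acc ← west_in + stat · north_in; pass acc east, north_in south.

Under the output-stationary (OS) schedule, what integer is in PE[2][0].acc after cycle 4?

PE[2][0].acc = 30

Tracing OS — 3×2 array, target PE[2][0]:
  0: (1,0).acc=0  regs=<0,0>
  0: (2,0).acc=0  regs=<0,0>
  1: (1,0).acc=24  regs=<4,6>
  1: (2,0).acc=0  regs=<0,0>
  2: (1,0).acc=30  regs=<3,2>
  2: (2,0).acc=12  regs=<2,6>
  3: (1,0).acc=30  regs=<0,0>
  3: (2,0).acc=30  regs=<9,2>
  4: (1,0).acc=30  regs=<0,0>
  4: (2,0).acc=30  regs=<0,0>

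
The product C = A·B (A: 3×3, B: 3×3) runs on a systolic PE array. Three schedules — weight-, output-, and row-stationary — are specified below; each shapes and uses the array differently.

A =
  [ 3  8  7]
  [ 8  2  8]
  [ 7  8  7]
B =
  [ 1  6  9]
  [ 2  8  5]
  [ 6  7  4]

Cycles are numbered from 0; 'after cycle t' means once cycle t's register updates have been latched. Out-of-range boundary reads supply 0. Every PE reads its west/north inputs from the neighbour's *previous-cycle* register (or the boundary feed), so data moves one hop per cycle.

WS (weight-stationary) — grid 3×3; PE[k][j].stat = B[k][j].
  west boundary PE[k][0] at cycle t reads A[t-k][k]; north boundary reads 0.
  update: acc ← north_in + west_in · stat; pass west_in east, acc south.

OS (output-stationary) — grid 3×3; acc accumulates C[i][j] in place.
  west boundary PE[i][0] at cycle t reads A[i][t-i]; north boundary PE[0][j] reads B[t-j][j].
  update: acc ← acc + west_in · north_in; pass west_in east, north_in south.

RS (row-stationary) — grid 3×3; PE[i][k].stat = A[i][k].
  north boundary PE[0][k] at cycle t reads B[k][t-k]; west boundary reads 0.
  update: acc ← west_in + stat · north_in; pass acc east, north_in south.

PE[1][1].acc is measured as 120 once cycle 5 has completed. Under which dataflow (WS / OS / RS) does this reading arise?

dataflow = OS

WS (3×3 grid), PE[1][1]:
  [0] (1,1) acc=0 (h:0 v:0)
  [1] (1,1) acc=0 (h:0 v:0)
  [2] (1,1) acc=82 (h:8 v:82)
  [3] (1,1) acc=64 (h:2 v:64)
  [4] (1,1) acc=106 (h:8 v:106)
  [5] (1,1) acc=0 (h:0 v:0)
OS (3×3 grid), PE[1][1]:
  [0] (1,1) acc=0 (h:0 v:0)
  [1] (1,1) acc=0 (h:0 v:0)
  [2] (1,1) acc=48 (h:8 v:6)
  [3] (1,1) acc=64 (h:2 v:8)
  [4] (1,1) acc=120 (h:8 v:7)
  [5] (1,1) acc=120 (h:0 v:0)
RS (3×3 grid), PE[1][1]:
  [0] (1,1) acc=0 (h:0 v:0)
  [1] (1,1) acc=0 (h:0 v:0)
  [2] (1,1) acc=12 (h:12 v:2)
  [3] (1,1) acc=64 (h:64 v:8)
  [4] (1,1) acc=82 (h:82 v:5)
  [5] (1,1) acc=0 (h:0 v:0)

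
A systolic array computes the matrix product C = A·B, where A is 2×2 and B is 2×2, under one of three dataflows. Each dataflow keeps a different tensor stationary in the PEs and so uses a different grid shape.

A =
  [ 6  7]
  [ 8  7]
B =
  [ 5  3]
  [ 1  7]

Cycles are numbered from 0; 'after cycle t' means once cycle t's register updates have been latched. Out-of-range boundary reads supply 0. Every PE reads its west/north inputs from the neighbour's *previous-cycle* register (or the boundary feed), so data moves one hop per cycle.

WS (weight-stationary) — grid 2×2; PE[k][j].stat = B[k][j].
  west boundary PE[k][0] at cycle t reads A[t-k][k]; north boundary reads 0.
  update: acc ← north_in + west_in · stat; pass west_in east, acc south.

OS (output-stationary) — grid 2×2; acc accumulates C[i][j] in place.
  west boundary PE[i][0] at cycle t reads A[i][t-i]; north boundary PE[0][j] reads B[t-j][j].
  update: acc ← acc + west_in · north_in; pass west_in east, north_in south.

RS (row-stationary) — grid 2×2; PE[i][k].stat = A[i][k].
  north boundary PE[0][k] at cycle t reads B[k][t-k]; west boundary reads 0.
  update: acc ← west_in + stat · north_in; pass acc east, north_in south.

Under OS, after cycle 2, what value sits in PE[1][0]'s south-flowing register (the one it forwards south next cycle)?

Tracing OS — 2×2 array, target PE[1][0]:
  0: (0,0).acc=30  regs=<6,5>
  0: (1,0).acc=0  regs=<0,0>
  1: (0,0).acc=37  regs=<7,1>
  1: (1,0).acc=40  regs=<8,5>
  2: (0,0).acc=37  regs=<0,0>
  2: (1,0).acc=47  regs=<7,1>

register = 1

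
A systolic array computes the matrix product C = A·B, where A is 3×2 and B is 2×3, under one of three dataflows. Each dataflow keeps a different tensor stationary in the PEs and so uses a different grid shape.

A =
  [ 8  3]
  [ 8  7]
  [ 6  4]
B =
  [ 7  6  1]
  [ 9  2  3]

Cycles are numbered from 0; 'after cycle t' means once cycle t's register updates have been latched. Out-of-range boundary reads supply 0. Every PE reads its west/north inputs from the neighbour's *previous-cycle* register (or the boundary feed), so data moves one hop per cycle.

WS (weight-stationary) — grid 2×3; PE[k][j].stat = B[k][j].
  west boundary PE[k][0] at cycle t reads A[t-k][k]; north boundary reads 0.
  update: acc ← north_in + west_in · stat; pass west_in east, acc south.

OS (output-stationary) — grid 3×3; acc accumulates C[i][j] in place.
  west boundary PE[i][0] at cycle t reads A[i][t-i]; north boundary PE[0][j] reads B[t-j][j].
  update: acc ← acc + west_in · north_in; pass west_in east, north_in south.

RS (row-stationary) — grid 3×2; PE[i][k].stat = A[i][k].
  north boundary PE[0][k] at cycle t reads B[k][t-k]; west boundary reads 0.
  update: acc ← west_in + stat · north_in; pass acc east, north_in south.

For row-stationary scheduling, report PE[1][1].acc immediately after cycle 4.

PE[1][1].acc = 29

Tracing RS — 3×2 array, target PE[1][1]:
  t=0 PE[0][1]: acc=0 h=0 v=0
  t=0 PE[1][0]: acc=0 h=0 v=0
  t=0 PE[1][1]: acc=0 h=0 v=0
  t=1 PE[0][1]: acc=83 h=83 v=9
  t=1 PE[1][0]: acc=56 h=56 v=7
  t=1 PE[1][1]: acc=0 h=0 v=0
  t=2 PE[0][1]: acc=54 h=54 v=2
  t=2 PE[1][0]: acc=48 h=48 v=6
  t=2 PE[1][1]: acc=119 h=119 v=9
  t=3 PE[0][1]: acc=17 h=17 v=3
  t=3 PE[1][0]: acc=8 h=8 v=1
  t=3 PE[1][1]: acc=62 h=62 v=2
  t=4 PE[0][1]: acc=0 h=0 v=0
  t=4 PE[1][0]: acc=0 h=0 v=0
  t=4 PE[1][1]: acc=29 h=29 v=3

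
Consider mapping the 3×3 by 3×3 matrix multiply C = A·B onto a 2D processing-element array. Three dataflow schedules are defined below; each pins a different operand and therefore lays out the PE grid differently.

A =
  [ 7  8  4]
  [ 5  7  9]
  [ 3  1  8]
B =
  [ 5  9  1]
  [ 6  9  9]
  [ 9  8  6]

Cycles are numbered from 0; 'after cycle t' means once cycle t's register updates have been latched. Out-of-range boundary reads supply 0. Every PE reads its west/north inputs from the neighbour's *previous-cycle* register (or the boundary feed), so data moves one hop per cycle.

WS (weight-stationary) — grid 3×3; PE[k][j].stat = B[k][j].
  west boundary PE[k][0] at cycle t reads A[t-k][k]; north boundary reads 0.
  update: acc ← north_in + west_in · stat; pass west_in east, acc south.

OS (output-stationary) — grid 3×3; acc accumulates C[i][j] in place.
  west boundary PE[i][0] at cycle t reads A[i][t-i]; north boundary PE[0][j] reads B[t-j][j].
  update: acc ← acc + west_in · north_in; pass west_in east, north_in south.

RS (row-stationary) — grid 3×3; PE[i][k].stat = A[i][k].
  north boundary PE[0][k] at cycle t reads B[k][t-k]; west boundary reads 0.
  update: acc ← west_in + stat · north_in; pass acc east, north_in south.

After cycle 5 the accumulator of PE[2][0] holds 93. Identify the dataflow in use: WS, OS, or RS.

— WS: 3×3; PE[2][0] trace:
  t=0 PE[2][0]: acc=0 h=0 v=0
  t=1 PE[2][0]: acc=0 h=0 v=0
  t=2 PE[2][0]: acc=119 h=4 v=119
  t=3 PE[2][0]: acc=148 h=9 v=148
  t=4 PE[2][0]: acc=93 h=8 v=93
  t=5 PE[2][0]: acc=0 h=0 v=0
— OS: 3×3; PE[2][0] trace:
  t=0 PE[2][0]: acc=0 h=0 v=0
  t=1 PE[2][0]: acc=0 h=0 v=0
  t=2 PE[2][0]: acc=15 h=3 v=5
  t=3 PE[2][0]: acc=21 h=1 v=6
  t=4 PE[2][0]: acc=93 h=8 v=9
  t=5 PE[2][0]: acc=93 h=0 v=0
— RS: 3×3; PE[2][0] trace:
  t=0 PE[2][0]: acc=0 h=0 v=0
  t=1 PE[2][0]: acc=0 h=0 v=0
  t=2 PE[2][0]: acc=15 h=15 v=5
  t=3 PE[2][0]: acc=27 h=27 v=9
  t=4 PE[2][0]: acc=3 h=3 v=1
  t=5 PE[2][0]: acc=0 h=0 v=0

dataflow = OS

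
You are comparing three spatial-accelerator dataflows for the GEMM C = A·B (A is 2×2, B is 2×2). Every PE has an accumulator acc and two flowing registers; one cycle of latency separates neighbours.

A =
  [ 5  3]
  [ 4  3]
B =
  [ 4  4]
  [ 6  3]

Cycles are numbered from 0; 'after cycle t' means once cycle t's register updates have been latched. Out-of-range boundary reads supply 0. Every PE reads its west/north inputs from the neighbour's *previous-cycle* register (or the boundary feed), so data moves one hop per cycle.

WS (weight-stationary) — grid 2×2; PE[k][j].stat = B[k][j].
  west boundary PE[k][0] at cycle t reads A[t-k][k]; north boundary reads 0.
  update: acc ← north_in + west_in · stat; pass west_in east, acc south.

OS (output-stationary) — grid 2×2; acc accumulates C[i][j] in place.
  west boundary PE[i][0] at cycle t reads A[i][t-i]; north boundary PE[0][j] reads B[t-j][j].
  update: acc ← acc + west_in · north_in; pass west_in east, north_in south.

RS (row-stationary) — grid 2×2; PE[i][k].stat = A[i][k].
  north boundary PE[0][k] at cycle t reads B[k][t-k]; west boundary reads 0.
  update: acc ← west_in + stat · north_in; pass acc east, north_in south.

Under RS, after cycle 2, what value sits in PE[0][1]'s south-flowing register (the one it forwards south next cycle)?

RS on a 2×2 grid — tracing PE[0][1] and its feeders:
  [0] (0,0) acc=20 (h:20 v:4)
  [0] (0,1) acc=0 (h:0 v:0)
  [1] (0,0) acc=20 (h:20 v:4)
  [1] (0,1) acc=38 (h:38 v:6)
  [2] (0,0) acc=0 (h:0 v:0)
  [2] (0,1) acc=29 (h:29 v:3)

register = 3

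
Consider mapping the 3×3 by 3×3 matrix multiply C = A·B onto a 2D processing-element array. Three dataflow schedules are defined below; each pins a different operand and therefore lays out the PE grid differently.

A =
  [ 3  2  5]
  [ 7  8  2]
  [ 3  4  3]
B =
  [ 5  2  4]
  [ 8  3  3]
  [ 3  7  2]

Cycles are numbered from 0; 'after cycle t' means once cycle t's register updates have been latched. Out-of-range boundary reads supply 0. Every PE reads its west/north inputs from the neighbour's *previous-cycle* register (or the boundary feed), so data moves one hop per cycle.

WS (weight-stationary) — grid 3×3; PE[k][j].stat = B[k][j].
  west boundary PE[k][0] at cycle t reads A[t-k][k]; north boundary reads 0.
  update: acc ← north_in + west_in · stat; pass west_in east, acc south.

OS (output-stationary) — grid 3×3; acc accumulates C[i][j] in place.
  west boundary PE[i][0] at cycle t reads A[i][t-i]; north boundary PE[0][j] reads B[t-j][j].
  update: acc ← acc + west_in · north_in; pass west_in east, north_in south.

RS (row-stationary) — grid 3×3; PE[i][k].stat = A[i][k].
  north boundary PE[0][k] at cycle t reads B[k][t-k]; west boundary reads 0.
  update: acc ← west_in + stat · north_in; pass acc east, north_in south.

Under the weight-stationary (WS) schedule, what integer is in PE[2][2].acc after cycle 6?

PE[2][2].acc = 30

WS on a 3×3 grid — tracing PE[2][2] and its feeders:
  0: (1,2).acc=0  regs=<0,0>
  0: (2,1).acc=0  regs=<0,0>
  0: (2,2).acc=0  regs=<0,0>
  1: (1,2).acc=0  regs=<0,0>
  1: (2,1).acc=0  regs=<0,0>
  1: (2,2).acc=0  regs=<0,0>
  2: (1,2).acc=0  regs=<0,0>
  2: (2,1).acc=0  regs=<0,0>
  2: (2,2).acc=0  regs=<0,0>
  3: (1,2).acc=18  regs=<2,18>
  3: (2,1).acc=47  regs=<5,47>
  3: (2,2).acc=0  regs=<0,0>
  4: (1,2).acc=52  regs=<8,52>
  4: (2,1).acc=52  regs=<2,52>
  4: (2,2).acc=28  regs=<5,28>
  5: (1,2).acc=24  regs=<4,24>
  5: (2,1).acc=39  regs=<3,39>
  5: (2,2).acc=56  regs=<2,56>
  6: (1,2).acc=0  regs=<0,0>
  6: (2,1).acc=0  regs=<0,0>
  6: (2,2).acc=30  regs=<3,30>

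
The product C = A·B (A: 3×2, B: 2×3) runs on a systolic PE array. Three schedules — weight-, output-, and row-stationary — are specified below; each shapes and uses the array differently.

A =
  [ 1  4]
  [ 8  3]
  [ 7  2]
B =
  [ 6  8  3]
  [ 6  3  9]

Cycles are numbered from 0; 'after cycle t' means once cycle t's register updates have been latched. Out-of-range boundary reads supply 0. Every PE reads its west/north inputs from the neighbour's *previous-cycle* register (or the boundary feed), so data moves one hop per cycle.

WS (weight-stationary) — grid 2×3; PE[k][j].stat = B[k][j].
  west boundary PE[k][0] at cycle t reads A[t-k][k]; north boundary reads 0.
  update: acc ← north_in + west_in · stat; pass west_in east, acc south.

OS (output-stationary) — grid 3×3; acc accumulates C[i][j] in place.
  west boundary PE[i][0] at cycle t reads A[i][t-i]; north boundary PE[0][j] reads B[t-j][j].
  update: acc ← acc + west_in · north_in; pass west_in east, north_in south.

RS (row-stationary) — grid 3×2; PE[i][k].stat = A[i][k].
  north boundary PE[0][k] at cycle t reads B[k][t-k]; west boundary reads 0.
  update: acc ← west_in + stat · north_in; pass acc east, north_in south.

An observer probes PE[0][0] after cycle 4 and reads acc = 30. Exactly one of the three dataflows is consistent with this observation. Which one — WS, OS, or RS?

dataflow = OS

WS (2×3 grid), PE[0][0]:
  c0 r0c0: 6 / 1 / 6
  c1 r0c0: 48 / 8 / 48
  c2 r0c0: 42 / 7 / 42
  c3 r0c0: 0 / 0 / 0
  c4 r0c0: 0 / 0 / 0
OS (3×3 grid), PE[0][0]:
  c0 r0c0: 6 / 1 / 6
  c1 r0c0: 30 / 4 / 6
  c2 r0c0: 30 / 0 / 0
  c3 r0c0: 30 / 0 / 0
  c4 r0c0: 30 / 0 / 0
RS (3×2 grid), PE[0][0]:
  c0 r0c0: 6 / 6 / 6
  c1 r0c0: 8 / 8 / 8
  c2 r0c0: 3 / 3 / 3
  c3 r0c0: 0 / 0 / 0
  c4 r0c0: 0 / 0 / 0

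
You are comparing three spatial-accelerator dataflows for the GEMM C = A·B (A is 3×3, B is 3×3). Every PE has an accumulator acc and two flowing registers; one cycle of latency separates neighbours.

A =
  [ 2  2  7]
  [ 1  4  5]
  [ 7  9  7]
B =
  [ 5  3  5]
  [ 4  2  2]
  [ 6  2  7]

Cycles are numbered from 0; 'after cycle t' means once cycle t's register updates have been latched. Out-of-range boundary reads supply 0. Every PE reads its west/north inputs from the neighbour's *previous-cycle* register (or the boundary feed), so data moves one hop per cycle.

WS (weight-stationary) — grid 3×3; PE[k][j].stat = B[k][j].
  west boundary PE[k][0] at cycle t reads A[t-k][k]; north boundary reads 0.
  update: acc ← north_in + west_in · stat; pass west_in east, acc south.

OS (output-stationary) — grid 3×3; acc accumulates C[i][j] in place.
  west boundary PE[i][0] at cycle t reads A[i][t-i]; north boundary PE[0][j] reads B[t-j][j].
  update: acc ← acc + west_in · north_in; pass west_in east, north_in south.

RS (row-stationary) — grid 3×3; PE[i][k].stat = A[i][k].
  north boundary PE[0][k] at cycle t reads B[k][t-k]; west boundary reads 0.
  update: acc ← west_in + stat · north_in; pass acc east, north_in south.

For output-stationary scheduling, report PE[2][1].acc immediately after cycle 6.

PE[2][1].acc = 53

OS (3×3). Following PE[2][1] plus its west/north inputs:
  [0] (1,1) acc=0 (h:0 v:0)
  [0] (2,0) acc=0 (h:0 v:0)
  [0] (2,1) acc=0 (h:0 v:0)
  [1] (1,1) acc=0 (h:0 v:0)
  [1] (2,0) acc=0 (h:0 v:0)
  [1] (2,1) acc=0 (h:0 v:0)
  [2] (1,1) acc=3 (h:1 v:3)
  [2] (2,0) acc=35 (h:7 v:5)
  [2] (2,1) acc=0 (h:0 v:0)
  [3] (1,1) acc=11 (h:4 v:2)
  [3] (2,0) acc=71 (h:9 v:4)
  [3] (2,1) acc=21 (h:7 v:3)
  [4] (1,1) acc=21 (h:5 v:2)
  [4] (2,0) acc=113 (h:7 v:6)
  [4] (2,1) acc=39 (h:9 v:2)
  [5] (1,1) acc=21 (h:0 v:0)
  [5] (2,0) acc=113 (h:0 v:0)
  [5] (2,1) acc=53 (h:7 v:2)
  [6] (1,1) acc=21 (h:0 v:0)
  [6] (2,0) acc=113 (h:0 v:0)
  [6] (2,1) acc=53 (h:0 v:0)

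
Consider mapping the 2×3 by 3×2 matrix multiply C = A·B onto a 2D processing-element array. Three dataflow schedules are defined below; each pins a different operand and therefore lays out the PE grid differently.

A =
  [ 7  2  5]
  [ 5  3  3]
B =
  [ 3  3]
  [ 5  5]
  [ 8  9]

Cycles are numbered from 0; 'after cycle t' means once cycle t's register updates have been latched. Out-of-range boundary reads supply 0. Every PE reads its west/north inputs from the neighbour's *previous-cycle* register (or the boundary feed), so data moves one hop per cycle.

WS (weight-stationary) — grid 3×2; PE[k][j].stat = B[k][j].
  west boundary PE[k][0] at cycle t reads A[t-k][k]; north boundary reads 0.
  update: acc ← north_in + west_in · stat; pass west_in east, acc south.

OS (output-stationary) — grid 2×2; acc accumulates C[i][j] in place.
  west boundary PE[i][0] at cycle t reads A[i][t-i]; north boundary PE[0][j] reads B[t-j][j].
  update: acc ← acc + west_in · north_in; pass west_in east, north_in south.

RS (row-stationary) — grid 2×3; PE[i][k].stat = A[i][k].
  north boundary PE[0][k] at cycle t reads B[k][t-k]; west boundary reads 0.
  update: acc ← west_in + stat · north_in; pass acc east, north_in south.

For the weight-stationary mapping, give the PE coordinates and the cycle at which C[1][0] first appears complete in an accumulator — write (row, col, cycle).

(row, col, cycle) = (2, 0, 3)

WS: C[1][0] accumulates in PE[2][0]:
  cycle 0: PE[2][0] → acc 0, east 0, south 0
  cycle 1: PE[2][0] → acc 0, east 0, south 0
  cycle 2: PE[2][0] → acc 71, east 5, south 71
  cycle 3: PE[2][0] → acc 54, east 3, south 54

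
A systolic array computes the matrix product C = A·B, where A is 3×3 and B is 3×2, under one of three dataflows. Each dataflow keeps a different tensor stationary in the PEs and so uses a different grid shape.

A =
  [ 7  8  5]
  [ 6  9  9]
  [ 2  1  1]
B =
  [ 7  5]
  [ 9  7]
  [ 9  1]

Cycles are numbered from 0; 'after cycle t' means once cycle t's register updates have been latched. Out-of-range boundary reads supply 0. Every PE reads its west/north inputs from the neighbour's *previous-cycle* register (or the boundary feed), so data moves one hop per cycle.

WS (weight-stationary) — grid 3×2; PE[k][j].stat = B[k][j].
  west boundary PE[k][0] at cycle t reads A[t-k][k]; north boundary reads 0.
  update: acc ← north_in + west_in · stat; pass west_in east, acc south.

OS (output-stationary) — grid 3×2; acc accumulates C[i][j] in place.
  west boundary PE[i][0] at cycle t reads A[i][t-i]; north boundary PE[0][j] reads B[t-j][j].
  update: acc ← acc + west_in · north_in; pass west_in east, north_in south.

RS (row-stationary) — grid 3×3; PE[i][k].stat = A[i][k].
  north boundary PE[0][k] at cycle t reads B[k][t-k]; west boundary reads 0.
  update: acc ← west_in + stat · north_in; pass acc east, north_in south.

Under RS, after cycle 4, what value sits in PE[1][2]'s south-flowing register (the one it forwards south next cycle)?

RS 3×3: PE[1][2] cycle-by-cycle (with neighbour feeds):
  cycle 0: PE[0][2] → acc 0, east 0, south 0
  cycle 0: PE[1][1] → acc 0, east 0, south 0
  cycle 0: PE[1][2] → acc 0, east 0, south 0
  cycle 1: PE[0][2] → acc 0, east 0, south 0
  cycle 1: PE[1][1] → acc 0, east 0, south 0
  cycle 1: PE[1][2] → acc 0, east 0, south 0
  cycle 2: PE[0][2] → acc 166, east 166, south 9
  cycle 2: PE[1][1] → acc 123, east 123, south 9
  cycle 2: PE[1][2] → acc 0, east 0, south 0
  cycle 3: PE[0][2] → acc 96, east 96, south 1
  cycle 3: PE[1][1] → acc 93, east 93, south 7
  cycle 3: PE[1][2] → acc 204, east 204, south 9
  cycle 4: PE[0][2] → acc 0, east 0, south 0
  cycle 4: PE[1][1] → acc 0, east 0, south 0
  cycle 4: PE[1][2] → acc 102, east 102, south 1

register = 1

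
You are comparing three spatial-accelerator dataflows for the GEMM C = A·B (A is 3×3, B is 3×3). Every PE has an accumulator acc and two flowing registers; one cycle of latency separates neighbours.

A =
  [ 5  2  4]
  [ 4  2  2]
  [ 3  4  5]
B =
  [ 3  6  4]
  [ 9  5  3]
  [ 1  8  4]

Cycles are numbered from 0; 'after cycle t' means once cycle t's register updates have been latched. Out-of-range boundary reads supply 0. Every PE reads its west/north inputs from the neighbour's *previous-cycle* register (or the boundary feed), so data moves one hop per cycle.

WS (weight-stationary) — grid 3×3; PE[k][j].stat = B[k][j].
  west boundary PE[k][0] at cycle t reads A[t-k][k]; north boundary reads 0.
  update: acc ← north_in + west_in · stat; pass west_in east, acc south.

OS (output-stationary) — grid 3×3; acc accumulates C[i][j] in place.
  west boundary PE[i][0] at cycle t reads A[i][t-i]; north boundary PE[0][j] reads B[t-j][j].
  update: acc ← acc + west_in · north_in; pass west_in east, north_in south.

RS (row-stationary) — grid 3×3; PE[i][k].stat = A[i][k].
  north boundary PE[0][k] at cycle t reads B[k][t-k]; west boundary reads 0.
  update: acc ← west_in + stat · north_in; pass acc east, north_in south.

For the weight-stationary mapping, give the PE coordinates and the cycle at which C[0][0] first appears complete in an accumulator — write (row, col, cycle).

(row, col, cycle) = (2, 0, 2)

WS — PE[2][0] is where C[0][0] collects:
  0: (2,0).acc=0  regs=<0,0>
  1: (2,0).acc=0  regs=<0,0>
  2: (2,0).acc=37  regs=<4,37>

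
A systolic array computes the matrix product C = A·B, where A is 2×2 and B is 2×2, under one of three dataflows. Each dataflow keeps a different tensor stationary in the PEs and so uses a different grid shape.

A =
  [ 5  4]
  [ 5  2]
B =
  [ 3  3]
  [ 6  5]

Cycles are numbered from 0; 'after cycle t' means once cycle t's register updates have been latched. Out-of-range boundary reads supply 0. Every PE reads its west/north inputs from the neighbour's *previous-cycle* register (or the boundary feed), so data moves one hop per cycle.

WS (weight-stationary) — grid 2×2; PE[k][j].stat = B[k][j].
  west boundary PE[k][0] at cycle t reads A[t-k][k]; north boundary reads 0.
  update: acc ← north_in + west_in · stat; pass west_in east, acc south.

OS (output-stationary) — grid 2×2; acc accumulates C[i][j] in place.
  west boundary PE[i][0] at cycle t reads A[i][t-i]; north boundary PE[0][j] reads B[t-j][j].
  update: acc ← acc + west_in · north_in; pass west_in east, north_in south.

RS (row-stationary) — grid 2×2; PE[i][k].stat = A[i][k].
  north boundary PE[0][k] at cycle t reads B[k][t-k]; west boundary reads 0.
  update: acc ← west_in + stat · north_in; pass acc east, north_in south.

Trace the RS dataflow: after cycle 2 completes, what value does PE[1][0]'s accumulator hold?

Tracing RS — 2×2 array, target PE[1][0]:
  cycle 0: PE[0][0] → acc 15, east 15, south 3
  cycle 0: PE[1][0] → acc 0, east 0, south 0
  cycle 1: PE[0][0] → acc 15, east 15, south 3
  cycle 1: PE[1][0] → acc 15, east 15, south 3
  cycle 2: PE[0][0] → acc 0, east 0, south 0
  cycle 2: PE[1][0] → acc 15, east 15, south 3

PE[1][0].acc = 15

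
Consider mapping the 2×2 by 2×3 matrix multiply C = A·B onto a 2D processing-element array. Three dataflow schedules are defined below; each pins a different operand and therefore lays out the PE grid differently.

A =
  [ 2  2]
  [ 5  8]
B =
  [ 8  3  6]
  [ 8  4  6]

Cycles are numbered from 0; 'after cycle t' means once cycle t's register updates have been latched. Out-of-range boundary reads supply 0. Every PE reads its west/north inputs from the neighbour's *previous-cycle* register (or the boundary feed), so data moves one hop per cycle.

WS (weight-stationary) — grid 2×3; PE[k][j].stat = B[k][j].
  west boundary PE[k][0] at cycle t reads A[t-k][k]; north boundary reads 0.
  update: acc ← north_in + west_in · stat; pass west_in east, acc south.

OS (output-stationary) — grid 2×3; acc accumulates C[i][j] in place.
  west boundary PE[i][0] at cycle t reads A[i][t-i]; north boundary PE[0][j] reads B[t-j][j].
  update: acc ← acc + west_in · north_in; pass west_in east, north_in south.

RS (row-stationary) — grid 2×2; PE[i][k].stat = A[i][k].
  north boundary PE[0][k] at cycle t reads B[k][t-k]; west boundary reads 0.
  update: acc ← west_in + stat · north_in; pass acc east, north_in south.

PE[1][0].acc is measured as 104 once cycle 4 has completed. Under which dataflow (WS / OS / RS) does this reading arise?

dataflow = OS

WS [2×3] PE[1][0] across cycles:
  cycle 0: PE[1][0] → acc 0, east 0, south 0
  cycle 1: PE[1][0] → acc 32, east 2, south 32
  cycle 2: PE[1][0] → acc 104, east 8, south 104
  cycle 3: PE[1][0] → acc 0, east 0, south 0
  cycle 4: PE[1][0] → acc 0, east 0, south 0
OS [2×3] PE[1][0] across cycles:
  cycle 0: PE[1][0] → acc 0, east 0, south 0
  cycle 1: PE[1][0] → acc 40, east 5, south 8
  cycle 2: PE[1][0] → acc 104, east 8, south 8
  cycle 3: PE[1][0] → acc 104, east 0, south 0
  cycle 4: PE[1][0] → acc 104, east 0, south 0
RS [2×2] PE[1][0] across cycles:
  cycle 0: PE[1][0] → acc 0, east 0, south 0
  cycle 1: PE[1][0] → acc 40, east 40, south 8
  cycle 2: PE[1][0] → acc 15, east 15, south 3
  cycle 3: PE[1][0] → acc 30, east 30, south 6
  cycle 4: PE[1][0] → acc 0, east 0, south 0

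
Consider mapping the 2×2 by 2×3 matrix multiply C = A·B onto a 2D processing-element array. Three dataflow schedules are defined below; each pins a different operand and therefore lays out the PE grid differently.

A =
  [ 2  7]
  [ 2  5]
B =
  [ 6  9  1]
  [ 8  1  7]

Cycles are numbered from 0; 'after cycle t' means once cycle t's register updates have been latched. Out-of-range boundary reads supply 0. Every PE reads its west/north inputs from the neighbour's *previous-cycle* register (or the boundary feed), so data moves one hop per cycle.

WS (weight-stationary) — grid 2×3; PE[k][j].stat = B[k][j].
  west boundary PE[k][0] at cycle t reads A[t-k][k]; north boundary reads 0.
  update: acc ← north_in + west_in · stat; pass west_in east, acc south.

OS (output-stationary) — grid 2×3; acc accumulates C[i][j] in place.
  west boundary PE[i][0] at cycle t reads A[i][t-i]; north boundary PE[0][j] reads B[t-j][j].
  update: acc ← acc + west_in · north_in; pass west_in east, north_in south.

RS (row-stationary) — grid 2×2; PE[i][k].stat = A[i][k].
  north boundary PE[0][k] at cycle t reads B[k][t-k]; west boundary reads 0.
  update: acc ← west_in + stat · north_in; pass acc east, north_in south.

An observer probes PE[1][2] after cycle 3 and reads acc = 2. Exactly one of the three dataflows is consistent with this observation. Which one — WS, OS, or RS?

— WS: 2×3; PE[1][2] trace:
  0: (1,2).acc=0  regs=<0,0>
  1: (1,2).acc=0  regs=<0,0>
  2: (1,2).acc=0  regs=<0,0>
  3: (1,2).acc=51  regs=<7,51>
— OS: 2×3; PE[1][2] trace:
  0: (1,2).acc=0  regs=<0,0>
  1: (1,2).acc=0  regs=<0,0>
  2: (1,2).acc=0  regs=<0,0>
  3: (1,2).acc=2  regs=<2,1>
RS (2×2): PE[1][2] does not exist.

dataflow = OS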